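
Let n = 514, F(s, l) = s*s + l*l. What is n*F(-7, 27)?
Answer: 399892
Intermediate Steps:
F(s, l) = l² + s² (F(s, l) = s² + l² = l² + s²)
n*F(-7, 27) = 514*(27² + (-7)²) = 514*(729 + 49) = 514*778 = 399892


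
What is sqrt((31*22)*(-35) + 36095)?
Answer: 5*sqrt(489) ≈ 110.57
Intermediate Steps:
sqrt((31*22)*(-35) + 36095) = sqrt(682*(-35) + 36095) = sqrt(-23870 + 36095) = sqrt(12225) = 5*sqrt(489)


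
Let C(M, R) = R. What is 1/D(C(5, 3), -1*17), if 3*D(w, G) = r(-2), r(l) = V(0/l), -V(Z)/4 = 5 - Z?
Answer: -3/20 ≈ -0.15000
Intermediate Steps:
V(Z) = -20 + 4*Z (V(Z) = -4*(5 - Z) = -20 + 4*Z)
r(l) = -20 (r(l) = -20 + 4*(0/l) = -20 + 4*0 = -20 + 0 = -20)
D(w, G) = -20/3 (D(w, G) = (⅓)*(-20) = -20/3)
1/D(C(5, 3), -1*17) = 1/(-20/3) = -3/20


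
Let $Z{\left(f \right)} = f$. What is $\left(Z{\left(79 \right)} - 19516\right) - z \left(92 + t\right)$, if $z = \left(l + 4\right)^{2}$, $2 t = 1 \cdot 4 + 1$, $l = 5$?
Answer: $- \frac{54183}{2} \approx -27092.0$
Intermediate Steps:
$t = \frac{5}{2}$ ($t = \frac{1 \cdot 4 + 1}{2} = \frac{4 + 1}{2} = \frac{1}{2} \cdot 5 = \frac{5}{2} \approx 2.5$)
$z = 81$ ($z = \left(5 + 4\right)^{2} = 9^{2} = 81$)
$\left(Z{\left(79 \right)} - 19516\right) - z \left(92 + t\right) = \left(79 - 19516\right) - 81 \left(92 + \frac{5}{2}\right) = \left(79 - 19516\right) - 81 \cdot \frac{189}{2} = -19437 - \frac{15309}{2} = - \frac{54183}{2}$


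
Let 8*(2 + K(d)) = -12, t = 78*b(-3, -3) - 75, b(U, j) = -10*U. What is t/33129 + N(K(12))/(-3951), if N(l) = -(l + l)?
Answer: 322856/4847877 ≈ 0.066597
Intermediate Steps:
t = 2265 (t = 78*(-10*(-3)) - 75 = 78*30 - 75 = 2340 - 75 = 2265)
K(d) = -7/2 (K(d) = -2 + (⅛)*(-12) = -2 - 3/2 = -7/2)
N(l) = -2*l
t/33129 + N(K(12))/(-3951) = 2265/33129 - 2*(-7/2)/(-3951) = 2265*(1/33129) + 7*(-1/3951) = 755/11043 - 7/3951 = 322856/4847877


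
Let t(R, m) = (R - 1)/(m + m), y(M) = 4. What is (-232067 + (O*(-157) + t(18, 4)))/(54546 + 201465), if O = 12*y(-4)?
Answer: -1916807/2048088 ≈ -0.93590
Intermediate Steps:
t(R, m) = (-1 + R)/(2*m) (t(R, m) = (-1 + R)/((2*m)) = (-1 + R)*(1/(2*m)) = (-1 + R)/(2*m))
O = 48 (O = 12*4 = 48)
(-232067 + (O*(-157) + t(18, 4)))/(54546 + 201465) = (-232067 + (48*(-157) + (½)*(-1 + 18)/4))/(54546 + 201465) = (-232067 + (-7536 + (½)*(¼)*17))/256011 = (-232067 + (-7536 + 17/8))*(1/256011) = (-232067 - 60271/8)*(1/256011) = -1916807/8*1/256011 = -1916807/2048088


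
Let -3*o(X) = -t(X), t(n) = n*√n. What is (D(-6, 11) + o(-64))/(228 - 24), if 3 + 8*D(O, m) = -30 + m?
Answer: -11/816 - 128*I/153 ≈ -0.01348 - 0.8366*I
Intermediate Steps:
t(n) = n^(3/2)
D(O, m) = -33/8 + m/8 (D(O, m) = -3/8 + (-30 + m)/8 = -3/8 + (-15/4 + m/8) = -33/8 + m/8)
o(X) = X^(3/2)/3 (o(X) = -(-1)*X^(3/2)/3 = X^(3/2)/3)
(D(-6, 11) + o(-64))/(228 - 24) = ((-33/8 + (⅛)*11) + (-64)^(3/2)/3)/(228 - 24) = ((-33/8 + 11/8) + (-512*I)/3)/204 = (-11/4 - 512*I/3)*(1/204) = -11/816 - 128*I/153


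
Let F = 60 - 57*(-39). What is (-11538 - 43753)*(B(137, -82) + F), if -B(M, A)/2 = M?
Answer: -111079619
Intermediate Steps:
F = 2283 (F = 60 + 2223 = 2283)
B(M, A) = -2*M
(-11538 - 43753)*(B(137, -82) + F) = (-11538 - 43753)*(-2*137 + 2283) = -55291*(-274 + 2283) = -55291*2009 = -111079619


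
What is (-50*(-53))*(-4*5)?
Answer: -53000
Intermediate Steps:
(-50*(-53))*(-4*5) = 2650*(-20) = -53000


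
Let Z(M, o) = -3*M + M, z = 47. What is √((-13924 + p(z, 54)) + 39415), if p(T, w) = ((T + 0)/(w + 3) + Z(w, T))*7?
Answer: 4*√5023923/57 ≈ 157.29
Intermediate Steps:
Z(M, o) = -2*M
p(T, w) = -14*w + 7*T/(3 + w) (p(T, w) = ((T + 0)/(w + 3) - 2*w)*7 = (T/(3 + w) - 2*w)*7 = (-2*w + T/(3 + w))*7 = -14*w + 7*T/(3 + w))
√((-13924 + p(z, 54)) + 39415) = √((-13924 + 7*(47 - 6*54 - 2*54²)/(3 + 54)) + 39415) = √((-13924 + 7*(47 - 324 - 2*2916)/57) + 39415) = √((-13924 + 7*(1/57)*(47 - 324 - 5832)) + 39415) = √((-13924 + 7*(1/57)*(-6109)) + 39415) = √((-13924 - 42763/57) + 39415) = √(-836431/57 + 39415) = √(1410224/57) = 4*√5023923/57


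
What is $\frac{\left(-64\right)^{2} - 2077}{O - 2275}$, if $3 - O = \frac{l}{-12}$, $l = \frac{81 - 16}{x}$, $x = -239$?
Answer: $- \frac{5790492}{6516161} \approx -0.88864$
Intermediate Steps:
$l = - \frac{65}{239}$ ($l = \frac{81 - 16}{-239} = \left(81 - 16\right) \left(- \frac{1}{239}\right) = 65 \left(- \frac{1}{239}\right) = - \frac{65}{239} \approx -0.27197$)
$O = \frac{8539}{2868}$ ($O = 3 - - \frac{65}{239 \left(-12\right)} = 3 - \left(- \frac{65}{239}\right) \left(- \frac{1}{12}\right) = 3 - \frac{65}{2868} = \frac{8539}{2868} \approx 2.9773$)
$\frac{\left(-64\right)^{2} - 2077}{O - 2275} = \frac{\left(-64\right)^{2} - 2077}{\frac{8539}{2868} - 2275} = \frac{4096 - 2077}{- \frac{6516161}{2868}} = 2019 \left(- \frac{2868}{6516161}\right) = - \frac{5790492}{6516161}$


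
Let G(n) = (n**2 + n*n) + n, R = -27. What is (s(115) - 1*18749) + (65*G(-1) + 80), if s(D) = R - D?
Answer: -18746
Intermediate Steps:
s(D) = -27 - D
G(n) = n + 2*n**2 (G(n) = (n**2 + n**2) + n = 2*n**2 + n = n + 2*n**2)
(s(115) - 1*18749) + (65*G(-1) + 80) = ((-27 - 1*115) - 1*18749) + (65*(-(1 + 2*(-1))) + 80) = ((-27 - 115) - 18749) + (65*(-(1 - 2)) + 80) = (-142 - 18749) + (65*(-1*(-1)) + 80) = -18891 + (65*1 + 80) = -18891 + (65 + 80) = -18891 + 145 = -18746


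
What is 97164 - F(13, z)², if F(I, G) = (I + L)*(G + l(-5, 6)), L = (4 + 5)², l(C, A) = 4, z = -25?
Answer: -3799512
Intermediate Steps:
L = 81 (L = 9² = 81)
F(I, G) = (4 + G)*(81 + I) (F(I, G) = (I + 81)*(G + 4) = (81 + I)*(4 + G) = (4 + G)*(81 + I))
97164 - F(13, z)² = 97164 - (324 + 4*13 + 81*(-25) - 25*13)² = 97164 - (324 + 52 - 2025 - 325)² = 97164 - 1*(-1974)² = 97164 - 1*3896676 = 97164 - 3896676 = -3799512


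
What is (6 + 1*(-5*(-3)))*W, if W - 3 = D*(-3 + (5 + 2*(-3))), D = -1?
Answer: 147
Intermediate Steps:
W = 7 (W = 3 - (-3 + (5 + 2*(-3))) = 3 - (-3 + (5 - 6)) = 3 - (-3 - 1) = 3 - 1*(-4) = 3 + 4 = 7)
(6 + 1*(-5*(-3)))*W = (6 + 1*(-5*(-3)))*7 = (6 + 1*15)*7 = (6 + 15)*7 = 21*7 = 147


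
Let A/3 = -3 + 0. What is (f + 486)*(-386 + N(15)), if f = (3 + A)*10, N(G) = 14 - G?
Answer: -164862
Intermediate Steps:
A = -9 (A = 3*(-3 + 0) = 3*(-3) = -9)
f = -60 (f = (3 - 9)*10 = -6*10 = -60)
(f + 486)*(-386 + N(15)) = (-60 + 486)*(-386 + (14 - 1*15)) = 426*(-386 + (14 - 15)) = 426*(-386 - 1) = 426*(-387) = -164862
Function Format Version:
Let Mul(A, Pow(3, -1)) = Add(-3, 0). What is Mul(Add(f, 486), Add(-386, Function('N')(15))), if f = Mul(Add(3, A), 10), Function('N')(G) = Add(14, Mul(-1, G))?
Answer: -164862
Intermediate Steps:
A = -9 (A = Mul(3, Add(-3, 0)) = Mul(3, -3) = -9)
f = -60 (f = Mul(Add(3, -9), 10) = Mul(-6, 10) = -60)
Mul(Add(f, 486), Add(-386, Function('N')(15))) = Mul(Add(-60, 486), Add(-386, Add(14, Mul(-1, 15)))) = Mul(426, Add(-386, Add(14, -15))) = Mul(426, Add(-386, -1)) = Mul(426, -387) = -164862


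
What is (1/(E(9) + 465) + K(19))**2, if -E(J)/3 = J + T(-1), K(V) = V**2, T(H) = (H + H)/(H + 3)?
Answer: 25345276804/194481 ≈ 1.3032e+5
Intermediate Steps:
T(H) = 2*H/(3 + H) (T(H) = (2*H)/(3 + H) = 2*H/(3 + H))
E(J) = 3 - 3*J (E(J) = -3*(J + 2*(-1)/(3 - 1)) = -3*(J + 2*(-1)/2) = -3*(J + 2*(-1)*(1/2)) = -3*(J - 1) = -3*(-1 + J) = 3 - 3*J)
(1/(E(9) + 465) + K(19))**2 = (1/((3 - 3*9) + 465) + 19**2)**2 = (1/((3 - 27) + 465) + 361)**2 = (1/(-24 + 465) + 361)**2 = (1/441 + 361)**2 = (159202/441)**2 = 25345276804/194481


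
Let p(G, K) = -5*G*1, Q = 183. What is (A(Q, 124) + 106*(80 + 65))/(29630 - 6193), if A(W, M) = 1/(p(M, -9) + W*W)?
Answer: 505196531/770350753 ≈ 0.65580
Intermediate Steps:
p(G, K) = -5*G
A(W, M) = 1/(W² - 5*M) (A(W, M) = 1/(-5*M + W*W) = 1/(-5*M + W²) = 1/(W² - 5*M))
(A(Q, 124) + 106*(80 + 65))/(29630 - 6193) = (-1/(-1*183² + 5*124) + 106*(80 + 65))/(29630 - 6193) = (-1/(-1*33489 + 620) + 106*145)/23437 = (-1/(-33489 + 620) + 15370)*(1/23437) = (-1/(-32869) + 15370)*(1/23437) = (-1*(-1/32869) + 15370)*(1/23437) = (1/32869 + 15370)*(1/23437) = (505196531/32869)*(1/23437) = 505196531/770350753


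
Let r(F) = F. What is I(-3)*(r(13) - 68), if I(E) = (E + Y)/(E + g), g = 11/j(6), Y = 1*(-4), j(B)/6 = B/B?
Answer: -330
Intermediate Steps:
j(B) = 6 (j(B) = 6*(B/B) = 6*1 = 6)
Y = -4
g = 11/6 ≈ 1.8333
I(E) = (-4 + E)/(11/6 + E) (I(E) = (E - 4)/(E + 11/6) = (-4 + E)/(11/6 + E))
I(-3)*(r(13) - 68) = (6*(-4 - 3)/(11 + 6*(-3)))*(13 - 68) = (6*(-7)/(11 - 18))*(-55) = (6*(-7)/(-7))*(-55) = (6*(-1/7)*(-7))*(-55) = 6*(-55) = -330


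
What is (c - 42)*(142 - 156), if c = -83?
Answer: 1750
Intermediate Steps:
(c - 42)*(142 - 156) = (-83 - 42)*(142 - 156) = -125*(-14) = 1750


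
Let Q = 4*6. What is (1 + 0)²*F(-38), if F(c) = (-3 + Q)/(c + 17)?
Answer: -1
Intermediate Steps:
Q = 24
F(c) = 21/(17 + c) (F(c) = (-3 + 24)/(c + 17) = 21/(17 + c))
(1 + 0)²*F(-38) = (1 + 0)²*(21/(17 - 38)) = 1²*(21/(-21)) = 1*(21*(-1/21)) = 1*(-1) = -1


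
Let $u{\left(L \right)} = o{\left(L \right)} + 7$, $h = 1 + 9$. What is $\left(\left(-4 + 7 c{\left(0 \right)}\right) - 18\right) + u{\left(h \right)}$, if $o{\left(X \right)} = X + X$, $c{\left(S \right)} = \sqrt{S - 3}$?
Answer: $5 + 7 i \sqrt{3} \approx 5.0 + 12.124 i$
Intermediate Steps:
$c{\left(S \right)} = \sqrt{-3 + S}$
$h = 10$
$o{\left(X \right)} = 2 X$
$u{\left(L \right)} = 7 + 2 L$ ($u{\left(L \right)} = 2 L + 7 = 7 + 2 L$)
$\left(\left(-4 + 7 c{\left(0 \right)}\right) - 18\right) + u{\left(h \right)} = \left(\left(-4 + 7 \sqrt{-3 + 0}\right) - 18\right) + \left(7 + 2 \cdot 10\right) = \left(\left(-4 + 7 \sqrt{-3}\right) - 18\right) + \left(7 + 20\right) = \left(\left(-4 + 7 i \sqrt{3}\right) - 18\right) + 27 = \left(-22 + 7 i \sqrt{3}\right) + 27 = 5 + 7 i \sqrt{3}$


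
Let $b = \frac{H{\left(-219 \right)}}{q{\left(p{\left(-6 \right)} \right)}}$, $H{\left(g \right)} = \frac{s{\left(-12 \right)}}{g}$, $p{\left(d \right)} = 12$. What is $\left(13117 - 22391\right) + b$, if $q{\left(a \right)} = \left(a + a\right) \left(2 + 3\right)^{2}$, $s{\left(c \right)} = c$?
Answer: $- \frac{101550299}{10950} \approx -9274.0$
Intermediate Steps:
$q{\left(a \right)} = 50 a$ ($q{\left(a \right)} = 2 a 5^{2} = 2 a 25 = 50 a$)
$H{\left(g \right)} = - \frac{12}{g}$
$b = \frac{1}{10950}$ ($b = \frac{\left(-12\right) \frac{1}{-219}}{50 \cdot 12} = \frac{\left(-12\right) \left(- \frac{1}{219}\right)}{600} = \frac{4}{73} \cdot \frac{1}{600} = \frac{1}{10950} \approx 9.1324 \cdot 10^{-5}$)
$\left(13117 - 22391\right) + b = \left(13117 - 22391\right) + \frac{1}{10950} = -9274 + \frac{1}{10950} = - \frac{101550299}{10950}$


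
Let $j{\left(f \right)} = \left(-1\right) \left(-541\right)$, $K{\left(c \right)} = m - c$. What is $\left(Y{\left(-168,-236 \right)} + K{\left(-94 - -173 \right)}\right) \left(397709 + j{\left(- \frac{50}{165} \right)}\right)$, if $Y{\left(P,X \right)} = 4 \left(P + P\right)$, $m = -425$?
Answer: $-735966000$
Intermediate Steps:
$Y{\left(P,X \right)} = 8 P$ ($Y{\left(P,X \right)} = 4 \cdot 2 P = 8 P$)
$K{\left(c \right)} = -425 - c$
$j{\left(f \right)} = 541$
$\left(Y{\left(-168,-236 \right)} + K{\left(-94 - -173 \right)}\right) \left(397709 + j{\left(- \frac{50}{165} \right)}\right) = \left(8 \left(-168\right) - \left(331 + 173\right)\right) \left(397709 + 541\right) = \left(-1344 - 504\right) 398250 = \left(-1848\right) 398250 = -735966000$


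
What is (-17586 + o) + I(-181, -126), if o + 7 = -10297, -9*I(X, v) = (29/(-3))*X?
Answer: -758279/27 ≈ -28084.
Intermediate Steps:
I(X, v) = 29*X/27 (I(X, v) = -29/(-3)*X/9 = -29*(-⅓)*X/9 = -(-29)*X/27 = 29*X/27)
o = -10304 (o = -7 - 10297 = -10304)
(-17586 + o) + I(-181, -126) = (-17586 - 10304) + (29/27)*(-181) = -27890 - 5249/27 = -758279/27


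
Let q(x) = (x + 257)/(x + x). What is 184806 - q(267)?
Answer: 49342940/267 ≈ 1.8481e+5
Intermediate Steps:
q(x) = (257 + x)/(2*x) (q(x) = (257 + x)/((2*x)) = (257 + x)*(1/(2*x)) = (257 + x)/(2*x))
184806 - q(267) = 184806 - (257 + 267)/(2*267) = 184806 - 524/(2*267) = 184806 - 1*262/267 = 184806 - 262/267 = 49342940/267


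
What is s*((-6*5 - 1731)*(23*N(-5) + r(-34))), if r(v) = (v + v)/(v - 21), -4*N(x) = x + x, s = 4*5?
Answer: -22755642/11 ≈ -2.0687e+6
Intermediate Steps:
s = 20
N(x) = -x/2 (N(x) = -(x + x)/4 = -x/2)
r(v) = 2*v/(-21 + v) (r(v) = (2*v)/(-21 + v) = 2*v/(-21 + v))
s*((-6*5 - 1731)*(23*N(-5) + r(-34))) = 20*((-6*5 - 1731)*(23*(-1/2*(-5)) + 2*(-34)/(-21 - 34))) = 20*((-30 - 1731)*(23*(5/2) + 2*(-34)/(-55))) = 20*(-1761*(115/2 + 2*(-34)*(-1/55))) = 20*(-1761*(115/2 + 68/55)) = 20*(-1761*6461/110) = 20*(-11377821/110) = -22755642/11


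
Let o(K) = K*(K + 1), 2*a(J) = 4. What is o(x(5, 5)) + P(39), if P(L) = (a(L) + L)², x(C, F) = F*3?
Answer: 1921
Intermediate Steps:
x(C, F) = 3*F
a(J) = 2 (a(J) = (½)*4 = 2)
P(L) = (2 + L)²
o(K) = K*(1 + K)
o(x(5, 5)) + P(39) = (3*5)*(1 + 3*5) + (2 + 39)² = 15*(1 + 15) + 41² = 15*16 + 1681 = 240 + 1681 = 1921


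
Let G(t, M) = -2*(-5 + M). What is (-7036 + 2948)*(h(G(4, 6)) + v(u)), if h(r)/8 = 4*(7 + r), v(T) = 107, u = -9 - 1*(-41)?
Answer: -1091496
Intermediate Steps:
u = 32 (u = -9 + 41 = 32)
G(t, M) = 10 - 2*M
h(r) = 224 + 32*r (h(r) = 8*(4*(7 + r)) = 8*(28 + 4*r) = 224 + 32*r)
(-7036 + 2948)*(h(G(4, 6)) + v(u)) = (-7036 + 2948)*((224 + 32*(10 - 2*6)) + 107) = -4088*((224 + 32*(10 - 12)) + 107) = -4088*((224 + 32*(-2)) + 107) = -4088*((224 - 64) + 107) = -4088*(160 + 107) = -4088*267 = -1091496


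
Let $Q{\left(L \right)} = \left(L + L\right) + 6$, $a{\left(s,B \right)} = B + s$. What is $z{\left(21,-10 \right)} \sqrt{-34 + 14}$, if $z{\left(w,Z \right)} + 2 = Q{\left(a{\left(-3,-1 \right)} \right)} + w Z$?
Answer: $- 428 i \sqrt{5} \approx - 957.04 i$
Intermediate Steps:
$Q{\left(L \right)} = 6 + 2 L$ ($Q{\left(L \right)} = 2 L + 6 = 6 + 2 L$)
$z{\left(w,Z \right)} = -4 + Z w$ ($z{\left(w,Z \right)} = -2 + \left(\left(6 + 2 \left(-1 - 3\right)\right) + w Z\right) = -2 + \left(\left(6 + 2 \left(-4\right)\right) + Z w\right) = -2 + \left(\left(6 - 8\right) + Z w\right) = -2 + \left(-2 + Z w\right) = -4 + Z w$)
$z{\left(21,-10 \right)} \sqrt{-34 + 14} = \left(-4 - 210\right) \sqrt{-34 + 14} = \left(-4 - 210\right) \sqrt{-20} = - 214 \cdot 2 i \sqrt{5} = - 428 i \sqrt{5}$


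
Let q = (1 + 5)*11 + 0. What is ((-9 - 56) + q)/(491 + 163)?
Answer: 1/654 ≈ 0.0015291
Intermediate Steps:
q = 66 (q = 6*11 + 0 = 66 + 0 = 66)
((-9 - 56) + q)/(491 + 163) = ((-9 - 56) + 66)/(491 + 163) = (-65 + 66)/654 = 1*(1/654) = 1/654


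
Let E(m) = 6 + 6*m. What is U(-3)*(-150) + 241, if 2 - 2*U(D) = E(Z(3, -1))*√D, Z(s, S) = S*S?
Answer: 91 + 900*I*√3 ≈ 91.0 + 1558.8*I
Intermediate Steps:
Z(s, S) = S²
U(D) = 1 - 6*√D (U(D) = 1 - (6 + 6*(-1)²)*√D/2 = 1 - (6 + 6*1)*√D/2 = 1 - (6 + 6)*√D/2 = 1 - 6*√D)
U(-3)*(-150) + 241 = (1 - 6*I*√3)*(-150) + 241 = (-150 + 900*I*√3) + 241 = 91 + 900*I*√3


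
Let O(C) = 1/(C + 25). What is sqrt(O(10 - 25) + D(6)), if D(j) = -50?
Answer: I*sqrt(4990)/10 ≈ 7.064*I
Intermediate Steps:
O(C) = 1/(25 + C)
sqrt(O(10 - 25) + D(6)) = sqrt(1/(25 + (10 - 25)) - 50) = sqrt(1/(25 - 15) - 50) = sqrt(1/10 - 50) = sqrt(-499/10) = I*sqrt(4990)/10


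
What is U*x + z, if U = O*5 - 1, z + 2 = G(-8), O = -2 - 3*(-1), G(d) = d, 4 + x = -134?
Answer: -562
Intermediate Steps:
x = -138 (x = -4 - 134 = -138)
O = 1 (O = -2 + 3 = 1)
z = -10 (z = -2 - 8 = -10)
U = 4 (U = 1*5 - 1 = 5 - 1 = 4)
U*x + z = 4*(-138) - 10 = -552 - 10 = -562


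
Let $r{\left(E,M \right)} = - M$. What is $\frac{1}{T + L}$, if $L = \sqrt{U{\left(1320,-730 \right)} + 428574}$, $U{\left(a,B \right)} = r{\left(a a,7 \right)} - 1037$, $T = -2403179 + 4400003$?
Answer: $\frac{332804}{664550943241} - \frac{\sqrt{427530}}{3987305659446} \approx 5.0063 \cdot 10^{-7}$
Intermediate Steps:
$T = 1996824$
$U{\left(a,B \right)} = -1044$ ($U{\left(a,B \right)} = \left(-1\right) 7 - 1037 = -7 - 1037 = -1044$)
$L = \sqrt{427530}$ ($L = \sqrt{-1044 + 428574} = \sqrt{427530} \approx 653.86$)
$\frac{1}{T + L} = \frac{1}{1996824 + \sqrt{427530}}$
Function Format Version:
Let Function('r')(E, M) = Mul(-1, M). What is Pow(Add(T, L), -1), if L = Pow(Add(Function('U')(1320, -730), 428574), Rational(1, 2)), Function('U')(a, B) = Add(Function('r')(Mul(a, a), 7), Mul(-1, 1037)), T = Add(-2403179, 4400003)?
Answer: Add(Rational(332804, 664550943241), Mul(Rational(-1, 3987305659446), Pow(427530, Rational(1, 2)))) ≈ 5.0063e-7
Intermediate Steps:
T = 1996824
Function('U')(a, B) = -1044 (Function('U')(a, B) = Add(Mul(-1, 7), Mul(-1, 1037)) = Add(-7, -1037) = -1044)
L = Pow(427530, Rational(1, 2)) (L = Pow(Add(-1044, 428574), Rational(1, 2)) = Pow(427530, Rational(1, 2)) ≈ 653.86)
Pow(Add(T, L), -1) = Pow(Add(1996824, Pow(427530, Rational(1, 2))), -1)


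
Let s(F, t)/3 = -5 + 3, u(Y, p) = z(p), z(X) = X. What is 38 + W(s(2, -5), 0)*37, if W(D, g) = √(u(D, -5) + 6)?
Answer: 75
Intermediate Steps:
u(Y, p) = p
s(F, t) = -6 (s(F, t) = 3*(-5 + 3) = 3*(-2) = -6)
W(D, g) = 1 (W(D, g) = √(-5 + 6) = √1 = 1)
38 + W(s(2, -5), 0)*37 = 38 + 1*37 = 38 + 37 = 75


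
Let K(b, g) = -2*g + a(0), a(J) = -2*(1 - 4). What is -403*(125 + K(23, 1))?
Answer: -51987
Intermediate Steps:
a(J) = 6 (a(J) = -2*(-3) = 6)
K(b, g) = 6 - 2*g (K(b, g) = -2*g + 6 = 6 - 2*g)
-403*(125 + K(23, 1)) = -403*(125 + (6 - 2*1)) = -403*(125 + (6 - 2)) = -403*(125 + 4) = -403*129 = -51987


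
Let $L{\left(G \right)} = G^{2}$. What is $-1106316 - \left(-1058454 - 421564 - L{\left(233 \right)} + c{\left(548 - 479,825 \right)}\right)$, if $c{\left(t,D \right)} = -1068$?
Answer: $429059$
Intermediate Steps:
$-1106316 - \left(-1058454 - 421564 - L{\left(233 \right)} + c{\left(548 - 479,825 \right)}\right) = -1106316 - \left(-1059522 - 421564 - 54289\right) = -1106316 + \left(\left(54289 + 1068\right) - \left(-1058454 - 421564\right)\right) = -1106316 + \left(55357 - -1480018\right) = -1106316 + \left(55357 + 1480018\right) = -1106316 + 1535375 = 429059$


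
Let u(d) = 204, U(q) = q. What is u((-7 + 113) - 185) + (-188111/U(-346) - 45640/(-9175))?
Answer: 477863613/634910 ≈ 752.65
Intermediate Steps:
u((-7 + 113) - 185) + (-188111/U(-346) - 45640/(-9175)) = 204 + (-188111/(-346) - 45640/(-9175)) = 204 + (-188111*(-1/346) - 45640*(-1/9175)) = 204 + (188111/346 + 9128/1835) = 204 + 348341973/634910 = 477863613/634910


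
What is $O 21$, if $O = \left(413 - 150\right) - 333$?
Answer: $-1470$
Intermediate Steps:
$O = -70$ ($O = \left(413 - 150\right) - 333 = 263 - 333 = -70$)
$O 21 = \left(-70\right) 21 = -1470$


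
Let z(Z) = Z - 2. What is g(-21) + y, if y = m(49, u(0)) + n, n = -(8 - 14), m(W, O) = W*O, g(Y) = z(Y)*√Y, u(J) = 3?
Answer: 153 - 23*I*√21 ≈ 153.0 - 105.4*I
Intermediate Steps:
z(Z) = -2 + Z
g(Y) = √Y*(-2 + Y) (g(Y) = (-2 + Y)*√Y = √Y*(-2 + Y))
m(W, O) = O*W
n = 6 (n = -1*(-6) = 6)
y = 153 (y = 3*49 + 6 = 147 + 6 = 153)
g(-21) + y = √(-21)*(-2 - 21) + 153 = (I*√21)*(-23) + 153 = -23*I*√21 + 153 = 153 - 23*I*√21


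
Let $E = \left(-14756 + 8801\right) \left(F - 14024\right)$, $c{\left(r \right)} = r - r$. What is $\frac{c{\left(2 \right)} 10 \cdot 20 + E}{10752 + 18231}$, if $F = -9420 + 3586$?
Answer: $\frac{39418130}{9661} \approx 4080.1$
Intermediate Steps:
$c{\left(r \right)} = 0$
$F = -5834$
$E = 118254390$ ($E = \left(-14756 + 8801\right) \left(-5834 - 14024\right) = \left(-5955\right) \left(-19858\right) = 118254390$)
$\frac{c{\left(2 \right)} 10 \cdot 20 + E}{10752 + 18231} = \frac{0 \cdot 10 \cdot 20 + 118254390}{10752 + 18231} = \frac{0 \cdot 20 + 118254390}{28983} = \left(0 + 118254390\right) \frac{1}{28983} = 118254390 \cdot \frac{1}{28983} = \frac{39418130}{9661}$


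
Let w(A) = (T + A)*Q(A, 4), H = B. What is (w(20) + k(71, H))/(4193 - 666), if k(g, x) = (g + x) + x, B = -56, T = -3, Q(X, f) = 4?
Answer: 27/3527 ≈ 0.0076552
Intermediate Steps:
H = -56
k(g, x) = g + 2*x
w(A) = -12 + 4*A (w(A) = (-3 + A)*4 = -12 + 4*A)
(w(20) + k(71, H))/(4193 - 666) = ((-12 + 4*20) + (71 + 2*(-56)))/(4193 - 666) = ((-12 + 80) + (71 - 112))/3527 = (68 - 41)*(1/3527) = 27*(1/3527) = 27/3527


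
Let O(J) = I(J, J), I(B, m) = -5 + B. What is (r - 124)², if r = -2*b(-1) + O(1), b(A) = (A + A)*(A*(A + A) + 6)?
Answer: 9216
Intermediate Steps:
O(J) = -5 + J
b(A) = 2*A*(6 + 2*A²) (b(A) = (2*A)*(A*(2*A) + 6) = (2*A)*(2*A² + 6) = (2*A)*(6 + 2*A²) = 2*A*(6 + 2*A²))
r = 28 (r = -8*(-1)*(3 + (-1)²) + (-5 + 1) = -8*(-1)*(3 + 1) - 4 = -8*(-1)*4 - 4 = -2*(-16) - 4 = 32 - 4 = 28)
(r - 124)² = (28 - 124)² = (-96)² = 9216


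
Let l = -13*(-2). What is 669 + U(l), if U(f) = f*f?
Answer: 1345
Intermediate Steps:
l = 26
U(f) = f²
669 + U(l) = 669 + 26² = 669 + 676 = 1345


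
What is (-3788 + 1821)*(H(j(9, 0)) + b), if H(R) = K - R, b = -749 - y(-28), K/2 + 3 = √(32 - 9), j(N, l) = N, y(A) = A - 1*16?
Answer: 1416240 - 3934*√23 ≈ 1.3974e+6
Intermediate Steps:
y(A) = -16 + A (y(A) = A - 16 = -16 + A)
K = -6 + 2*√23 (K = -6 + 2*√(32 - 9) = -6 + 2*√23 ≈ 3.5917)
b = -705 (b = -749 - (-16 - 28) = -749 - 1*(-44) = -749 + 44 = -705)
H(R) = -6 - R + 2*√23 (H(R) = (-6 + 2*√23) - R = -6 - R + 2*√23)
(-3788 + 1821)*(H(j(9, 0)) + b) = (-3788 + 1821)*((-6 - 1*9 + 2*√23) - 705) = -1967*((-6 - 9 + 2*√23) - 705) = -1967*((-15 + 2*√23) - 705) = -1967*(-720 + 2*√23) = 1416240 - 3934*√23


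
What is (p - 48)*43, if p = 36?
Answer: -516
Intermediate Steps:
(p - 48)*43 = (36 - 48)*43 = -12*43 = -516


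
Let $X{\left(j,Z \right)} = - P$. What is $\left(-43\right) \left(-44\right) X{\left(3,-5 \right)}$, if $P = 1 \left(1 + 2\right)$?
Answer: $-5676$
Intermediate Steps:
$P = 3$ ($P = 1 \cdot 3 = 3$)
$X{\left(j,Z \right)} = -3$ ($X{\left(j,Z \right)} = \left(-1\right) 3 = -3$)
$\left(-43\right) \left(-44\right) X{\left(3,-5 \right)} = \left(-43\right) \left(-44\right) \left(-3\right) = 1892 \left(-3\right) = -5676$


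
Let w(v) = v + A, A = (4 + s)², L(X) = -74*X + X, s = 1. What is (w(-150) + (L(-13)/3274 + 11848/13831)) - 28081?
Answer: -1277191750993/45282694 ≈ -28205.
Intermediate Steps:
L(X) = -73*X
A = 25 (A = (4 + 1)² = 5² = 25)
w(v) = 25 + v (w(v) = v + 25 = 25 + v)
(w(-150) + (L(-13)/3274 + 11848/13831)) - 28081 = ((25 - 150) + (-73*(-13)/3274 + 11848/13831)) - 28081 = (-125 + (949*(1/3274) + 11848*(1/13831))) - 28081 = (-125 + (949/3274 + 11848/13831)) - 28081 = (-125 + 51915971/45282694) - 28081 = -5608420779/45282694 - 28081 = -1277191750993/45282694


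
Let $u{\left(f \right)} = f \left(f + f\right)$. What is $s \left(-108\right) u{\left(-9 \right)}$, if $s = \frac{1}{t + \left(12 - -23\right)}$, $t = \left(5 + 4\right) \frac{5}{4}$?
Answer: $- \frac{69984}{185} \approx -378.29$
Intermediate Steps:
$u{\left(f \right)} = 2 f^{2}$ ($u{\left(f \right)} = f 2 f = 2 f^{2}$)
$t = \frac{45}{4}$ ($t = 9 \cdot 5 \cdot \frac{1}{4} = 9 \cdot \frac{5}{4} = \frac{45}{4} \approx 11.25$)
$s = \frac{4}{185}$ ($s = \frac{1}{\frac{45}{4} + \left(12 - -23\right)} = \frac{1}{\frac{45}{4} + \left(12 + 23\right)} = \frac{1}{\frac{45}{4} + 35} = \frac{1}{\frac{185}{4}} = \frac{4}{185} \approx 0.021622$)
$s \left(-108\right) u{\left(-9 \right)} = \frac{4}{185} \left(-108\right) 2 \left(-9\right)^{2} = - \frac{432 \cdot 2 \cdot 81}{185} = \left(- \frac{432}{185}\right) 162 = - \frac{69984}{185}$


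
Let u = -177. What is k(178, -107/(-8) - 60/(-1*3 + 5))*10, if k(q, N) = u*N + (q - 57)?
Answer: 122545/4 ≈ 30636.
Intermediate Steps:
k(q, N) = -57 + q - 177*N (k(q, N) = -177*N + (q - 57) = -177*N + (-57 + q) = -57 + q - 177*N)
k(178, -107/(-8) - 60/(-1*3 + 5))*10 = (-57 + 178 - 177*(-107/(-8) - 60/(-1*3 + 5)))*10 = (-57 + 178 - 177*(-107*(-1/8) - 60/(-3 + 5)))*10 = (-57 + 178 - 177*(107/8 - 60/2))*10 = (-57 + 178 - 177*(107/8 - 60*1/2))*10 = (-57 + 178 - 177*(107/8 - 30))*10 = (-57 + 178 - 177*(-133/8))*10 = (-57 + 178 + 23541/8)*10 = (24509/8)*10 = 122545/4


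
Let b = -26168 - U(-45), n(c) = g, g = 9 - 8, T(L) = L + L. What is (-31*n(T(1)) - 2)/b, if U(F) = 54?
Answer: 33/26222 ≈ 0.0012585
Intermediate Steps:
T(L) = 2*L
g = 1
n(c) = 1
b = -26222 (b = -26168 - 1*54 = -26168 - 54 = -26222)
(-31*n(T(1)) - 2)/b = (-31*1 - 2)/(-26222) = (-31 - 2)*(-1/26222) = -33*(-1/26222) = 33/26222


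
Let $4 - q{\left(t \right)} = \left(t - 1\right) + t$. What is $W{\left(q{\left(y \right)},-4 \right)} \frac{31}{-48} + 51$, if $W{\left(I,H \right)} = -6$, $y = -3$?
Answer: $\frac{439}{8} \approx 54.875$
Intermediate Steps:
$q{\left(t \right)} = 5 - 2 t$ ($q{\left(t \right)} = 4 - \left(\left(t - 1\right) + t\right) = 4 - \left(\left(-1 + t\right) + t\right) = 4 - \left(-1 + 2 t\right) = 5 - 2 t$)
$W{\left(q{\left(y \right)},-4 \right)} \frac{31}{-48} + 51 = - 6 \frac{31}{-48} + 51 = - 6 \cdot 31 \left(- \frac{1}{48}\right) + 51 = \left(-6\right) \left(- \frac{31}{48}\right) + 51 = \frac{31}{8} + 51 = \frac{439}{8}$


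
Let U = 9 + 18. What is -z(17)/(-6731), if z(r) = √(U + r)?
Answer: 2*√11/6731 ≈ 0.00098548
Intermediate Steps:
U = 27
z(r) = √(27 + r)
-z(17)/(-6731) = -√(27 + 17)/(-6731) = -√44*(-1/6731) = -2*√11*(-1/6731) = 2*√11/6731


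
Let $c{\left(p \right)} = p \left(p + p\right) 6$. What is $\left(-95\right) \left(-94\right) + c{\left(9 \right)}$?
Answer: $9902$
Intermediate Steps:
$c{\left(p \right)} = 12 p^{2}$ ($c{\left(p \right)} = p 2 p 6 = 2 p^{2} \cdot 6 = 12 p^{2}$)
$\left(-95\right) \left(-94\right) + c{\left(9 \right)} = \left(-95\right) \left(-94\right) + 12 \cdot 9^{2} = 8930 + 12 \cdot 81 = 8930 + 972 = 9902$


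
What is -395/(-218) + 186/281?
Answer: 151543/61258 ≈ 2.4738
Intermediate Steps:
-395/(-218) + 186/281 = -395*(-1/218) + 186*(1/281) = 395/218 + 186/281 = 151543/61258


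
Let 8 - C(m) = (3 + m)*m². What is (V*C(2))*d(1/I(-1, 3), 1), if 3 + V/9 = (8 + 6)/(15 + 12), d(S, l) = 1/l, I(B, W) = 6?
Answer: 268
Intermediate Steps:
V = -67/3 (V = -27 + 9*((8 + 6)/(15 + 12)) = -27 + 9*(14/27) = -27 + 14/3 = -67/3 ≈ -22.333)
C(m) = 8 - m²*(3 + m) (C(m) = 8 - (3 + m)*m² = 8 - m²*(3 + m))
(V*C(2))*d(1/I(-1, 3), 1) = -67*(8 - 1*2³ - 3*2²)/3/1 = -67*(8 - 1*8 - 3*4)/3*1 = -67*(8 - 8 - 12)/3*1 = -67/3*(-12)*1 = 268*1 = 268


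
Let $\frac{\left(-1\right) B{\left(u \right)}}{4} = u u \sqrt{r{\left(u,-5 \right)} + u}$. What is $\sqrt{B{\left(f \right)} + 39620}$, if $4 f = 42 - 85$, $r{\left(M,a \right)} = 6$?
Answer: $\frac{\sqrt{633920 - 3698 i \sqrt{19}}}{4} \approx 199.06 - 2.5305 i$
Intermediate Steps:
$f = - \frac{43}{4}$ ($f = \frac{42 - 85}{4} = \frac{1}{4} \left(-43\right) = - \frac{43}{4} \approx -10.75$)
$B{\left(u \right)} = - 4 u^{2} \sqrt{6 + u}$ ($B{\left(u \right)} = - 4 u u \sqrt{6 + u} = - 4 u^{2} \sqrt{6 + u}$)
$\sqrt{B{\left(f \right)} + 39620} = \sqrt{- 4 \left(- \frac{43}{4}\right)^{2} \sqrt{6 - \frac{43}{4}} + 39620} = \sqrt{\left(-4\right) \frac{1849}{16} \sqrt{- \frac{19}{4}} + 39620} = \sqrt{\left(-4\right) \frac{1849}{16} \frac{i \sqrt{19}}{2} + 39620} = \sqrt{- \frac{1849 i \sqrt{19}}{8} + 39620} = \sqrt{39620 - \frac{1849 i \sqrt{19}}{8}}$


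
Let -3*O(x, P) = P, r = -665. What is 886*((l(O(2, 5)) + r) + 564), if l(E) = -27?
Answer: -113408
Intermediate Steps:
O(x, P) = -P/3
886*((l(O(2, 5)) + r) + 564) = 886*((-27 - 665) + 564) = 886*(-692 + 564) = 886*(-128) = -113408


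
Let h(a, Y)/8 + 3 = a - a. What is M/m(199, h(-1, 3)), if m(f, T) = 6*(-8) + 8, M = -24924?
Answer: 6231/10 ≈ 623.10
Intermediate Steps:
h(a, Y) = -24 (h(a, Y) = -24 + 8*(a - a) = -24 + 8*0 = -24 + 0 = -24)
m(f, T) = -40 (m(f, T) = -48 + 8 = -40)
M/m(199, h(-1, 3)) = -24924/(-40) = -24924*(-1/40) = 6231/10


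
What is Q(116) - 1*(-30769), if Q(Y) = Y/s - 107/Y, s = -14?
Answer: 24976951/812 ≈ 30760.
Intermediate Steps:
Q(Y) = -107/Y - Y/14 (Q(Y) = Y/(-14) - 107/Y = Y*(-1/14) - 107/Y = -Y/14 - 107/Y = -107/Y - Y/14)
Q(116) - 1*(-30769) = (-107/116 - 1/14*116) - 1*(-30769) = (-107*1/116 - 58/7) + 30769 = (-107/116 - 58/7) + 30769 = -7477/812 + 30769 = 24976951/812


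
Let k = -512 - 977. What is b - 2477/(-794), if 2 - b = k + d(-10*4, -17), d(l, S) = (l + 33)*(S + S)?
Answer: 997359/794 ≈ 1256.1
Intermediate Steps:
d(l, S) = 2*S*(33 + l) (d(l, S) = (33 + l)*(2*S) = 2*S*(33 + l))
k = -1489
b = 1253 (b = 2 - (-1489 + 2*(-17)*(33 - 10*4)) = 2 - (-1489 + 2*(-17)*(33 - 40)) = 2 - (-1489 + 2*(-17)*(-7)) = 2 - (-1489 + 238) = 2 - 1*(-1251) = 2 + 1251 = 1253)
b - 2477/(-794) = 1253 - 2477/(-794) = 1253 - 2477*(-1)/794 = 1253 - 1*(-2477/794) = 1253 + 2477/794 = 997359/794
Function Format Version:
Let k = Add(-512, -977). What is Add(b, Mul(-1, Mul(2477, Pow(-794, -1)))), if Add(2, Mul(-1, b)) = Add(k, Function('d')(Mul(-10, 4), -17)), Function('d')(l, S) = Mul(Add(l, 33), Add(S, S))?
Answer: Rational(997359, 794) ≈ 1256.1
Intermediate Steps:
Function('d')(l, S) = Mul(2, S, Add(33, l)) (Function('d')(l, S) = Mul(Add(33, l), Mul(2, S)) = Mul(2, S, Add(33, l)))
k = -1489
b = 1253 (b = Add(2, Mul(-1, Add(-1489, Mul(2, -17, Add(33, Mul(-10, 4)))))) = Add(2, Mul(-1, Add(-1489, Mul(2, -17, Add(33, -40))))) = Add(2, Mul(-1, Add(-1489, Mul(2, -17, -7)))) = Add(2, Mul(-1, Add(-1489, 238))) = Add(2, Mul(-1, -1251)) = Add(2, 1251) = 1253)
Add(b, Mul(-1, Mul(2477, Pow(-794, -1)))) = Add(1253, Mul(-1, Mul(2477, Pow(-794, -1)))) = Add(1253, Mul(-1, Mul(2477, Rational(-1, 794)))) = Add(1253, Mul(-1, Rational(-2477, 794))) = Add(1253, Rational(2477, 794)) = Rational(997359, 794)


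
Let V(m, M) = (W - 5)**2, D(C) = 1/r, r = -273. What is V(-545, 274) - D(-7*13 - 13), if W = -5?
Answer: 27301/273 ≈ 100.00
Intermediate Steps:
D(C) = -1/273 (D(C) = 1/(-273) = -1/273)
V(m, M) = 100 (V(m, M) = (-5 - 5)**2 = (-10)**2 = 100)
V(-545, 274) - D(-7*13 - 13) = 100 - 1*(-1/273) = 100 + 1/273 = 27301/273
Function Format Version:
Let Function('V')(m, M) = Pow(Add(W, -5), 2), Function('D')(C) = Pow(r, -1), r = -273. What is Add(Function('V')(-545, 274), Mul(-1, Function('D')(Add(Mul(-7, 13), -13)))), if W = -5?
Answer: Rational(27301, 273) ≈ 100.00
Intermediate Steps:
Function('D')(C) = Rational(-1, 273) (Function('D')(C) = Pow(-273, -1) = Rational(-1, 273))
Function('V')(m, M) = 100 (Function('V')(m, M) = Pow(Add(-5, -5), 2) = Pow(-10, 2) = 100)
Add(Function('V')(-545, 274), Mul(-1, Function('D')(Add(Mul(-7, 13), -13)))) = Add(100, Mul(-1, Rational(-1, 273))) = Add(100, Rational(1, 273)) = Rational(27301, 273)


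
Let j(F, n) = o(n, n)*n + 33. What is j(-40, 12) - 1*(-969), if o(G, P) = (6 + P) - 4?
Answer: 1170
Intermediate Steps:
o(G, P) = 2 + P
j(F, n) = 33 + n*(2 + n) (j(F, n) = (2 + n)*n + 33 = n*(2 + n) + 33 = 33 + n*(2 + n))
j(-40, 12) - 1*(-969) = (33 + 12*(2 + 12)) - 1*(-969) = (33 + 12*14) + 969 = (33 + 168) + 969 = 201 + 969 = 1170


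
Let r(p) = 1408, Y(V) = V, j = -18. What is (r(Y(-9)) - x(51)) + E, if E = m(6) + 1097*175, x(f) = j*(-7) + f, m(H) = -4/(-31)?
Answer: 5989390/31 ≈ 1.9321e+5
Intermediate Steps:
m(H) = 4/31 (m(H) = -4*(-1/31) = 4/31)
x(f) = 126 + f (x(f) = -18*(-7) + f = 126 + f)
E = 5951229/31 (E = 4/31 + 1097*175 = 4/31 + 191975 = 5951229/31 ≈ 1.9198e+5)
(r(Y(-9)) - x(51)) + E = (1408 - (126 + 51)) + 5951229/31 = (1408 - 1*177) + 5951229/31 = (1408 - 177) + 5951229/31 = 1231 + 5951229/31 = 5989390/31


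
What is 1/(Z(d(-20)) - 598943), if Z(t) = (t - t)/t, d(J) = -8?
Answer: -1/598943 ≈ -1.6696e-6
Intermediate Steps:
Z(t) = 0 (Z(t) = 0/t = 0)
1/(Z(d(-20)) - 598943) = 1/(0 - 598943) = 1/(-598943) = -1/598943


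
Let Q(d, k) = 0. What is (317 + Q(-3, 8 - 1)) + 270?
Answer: 587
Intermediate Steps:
(317 + Q(-3, 8 - 1)) + 270 = (317 + 0) + 270 = 317 + 270 = 587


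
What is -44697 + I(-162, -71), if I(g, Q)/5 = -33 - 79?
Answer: -45257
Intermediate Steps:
I(g, Q) = -560 (I(g, Q) = 5*(-33 - 79) = 5*(-112) = -560)
-44697 + I(-162, -71) = -44697 - 560 = -45257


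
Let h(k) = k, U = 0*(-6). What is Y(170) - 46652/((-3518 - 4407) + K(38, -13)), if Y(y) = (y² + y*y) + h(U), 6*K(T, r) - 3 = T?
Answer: 2746300112/47509 ≈ 57806.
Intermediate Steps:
U = 0
K(T, r) = ½ + T/6
Y(y) = 2*y² (Y(y) = (y² + y*y) + 0 = (y² + y²) + 0 = 2*y² + 0 = 2*y²)
Y(170) - 46652/((-3518 - 4407) + K(38, -13)) = 2*170² - 46652/((-3518 - 4407) + (½ + (⅙)*38)) = 2*28900 - 46652/(-7925 + (½ + 19/3)) = 57800 - 46652/(-7925 + 41/6) = 57800 - 46652/(-47509/6) = 57800 - 46652*(-6/47509) = 57800 + 279912/47509 = 2746300112/47509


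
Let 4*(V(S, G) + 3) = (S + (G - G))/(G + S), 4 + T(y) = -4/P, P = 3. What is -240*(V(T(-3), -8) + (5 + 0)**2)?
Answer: -5304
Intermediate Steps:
T(y) = -16/3 (T(y) = -4 - 4/3 = -16/3)
V(S, G) = -3 + S/(4*(G + S)) (V(S, G) = -3 + ((S + (G - G))/(G + S))/4 = -3 + ((S + 0)/(G + S))/4 = -3 + (S/(G + S))/4 = -3 + S/(4*(G + S)))
-240*(V(T(-3), -8) + (5 + 0)**2) = -240*((-3*(-8) - 11/4*(-16/3))/(-8 - 16/3) + (5 + 0)**2) = -240*((24 + 44/3)/(-40/3) + 5**2) = -240*(-3/40*116/3 + 25) = -240*(-29/10 + 25) = -240*221/10 = -5304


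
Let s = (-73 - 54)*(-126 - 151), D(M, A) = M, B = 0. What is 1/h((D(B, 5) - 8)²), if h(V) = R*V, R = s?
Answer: 1/2251456 ≈ 4.4416e-7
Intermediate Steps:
s = 35179 (s = -127*(-277) = 35179)
R = 35179
h(V) = 35179*V
1/h((D(B, 5) - 8)²) = 1/(35179*(0 - 8)²) = 1/(35179*(-8)²) = 1/(35179*64) = 1/2251456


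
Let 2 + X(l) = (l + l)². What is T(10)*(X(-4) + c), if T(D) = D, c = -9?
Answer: 530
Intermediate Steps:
X(l) = -2 + 4*l² (X(l) = -2 + (l + l)² = -2 + (2*l)² = -2 + 4*l²)
T(10)*(X(-4) + c) = 10*((-2 + 4*(-4)²) - 9) = 10*((-2 + 4*16) - 9) = 10*((-2 + 64) - 9) = 10*(62 - 9) = 10*53 = 530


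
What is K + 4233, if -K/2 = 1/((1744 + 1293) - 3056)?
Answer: 80429/19 ≈ 4233.1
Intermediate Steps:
K = 2/19 (K = -2/((1744 + 1293) - 3056) = -2/(3037 - 3056) = -2/(-19) = -2*(-1/19) = 2/19 ≈ 0.10526)
K + 4233 = 2/19 + 4233 = 80429/19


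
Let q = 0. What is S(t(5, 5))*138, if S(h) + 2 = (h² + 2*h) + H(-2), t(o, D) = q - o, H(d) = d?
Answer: 1518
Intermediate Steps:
t(o, D) = -o (t(o, D) = 0 - o = -o)
S(h) = -4 + h² + 2*h (S(h) = -2 + ((h² + 2*h) - 2) = -2 + (-2 + h² + 2*h) = -4 + h² + 2*h)
S(t(5, 5))*138 = (-4 + (-1*5)² + 2*(-1*5))*138 = (-4 + (-5)² + 2*(-5))*138 = (-4 + 25 - 10)*138 = 11*138 = 1518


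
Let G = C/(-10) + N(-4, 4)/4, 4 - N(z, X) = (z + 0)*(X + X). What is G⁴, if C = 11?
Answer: 38950081/10000 ≈ 3895.0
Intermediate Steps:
N(z, X) = 4 - 2*X*z (N(z, X) = 4 - (z + 0)*(X + X) = 4 - z*2*X = 4 - 2*X*z)
G = 79/10 (G = 11/(-10) + (4 - 2*4*(-4))/4 = 11*(-⅒) + (4 + 32)*(¼) = -11/10 + 36*(¼) = -11/10 + 9 = 79/10 ≈ 7.9000)
G⁴ = (79/10)⁴ = 38950081/10000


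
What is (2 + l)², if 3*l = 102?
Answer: 1296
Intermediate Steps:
l = 34 (l = (⅓)*102 = 34)
(2 + l)² = (2 + 34)² = 36² = 1296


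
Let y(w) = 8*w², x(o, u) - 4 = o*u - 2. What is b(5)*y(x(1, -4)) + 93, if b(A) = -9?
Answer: -195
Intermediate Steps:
x(o, u) = 2 + o*u (x(o, u) = 4 + (o*u - 2) = 4 + (-2 + o*u) = 2 + o*u)
b(5)*y(x(1, -4)) + 93 = -72*(2 + 1*(-4))² + 93 = -72*(2 - 4)² + 93 = -72*(-2)² + 93 = -72*4 + 93 = -9*32 + 93 = -288 + 93 = -195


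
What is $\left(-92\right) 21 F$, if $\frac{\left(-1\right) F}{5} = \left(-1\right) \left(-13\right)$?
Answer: $125580$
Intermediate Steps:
$F = -65$ ($F = - 5 \left(\left(-1\right) \left(-13\right)\right) = \left(-5\right) 13 = -65$)
$\left(-92\right) 21 F = \left(-92\right) 21 \left(-65\right) = \left(-1932\right) \left(-65\right) = 125580$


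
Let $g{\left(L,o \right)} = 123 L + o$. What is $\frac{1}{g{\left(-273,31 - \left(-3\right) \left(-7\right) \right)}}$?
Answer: $- \frac{1}{33569} \approx -2.9789 \cdot 10^{-5}$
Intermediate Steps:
$g{\left(L,o \right)} = o + 123 L$
$\frac{1}{g{\left(-273,31 - \left(-3\right) \left(-7\right) \right)}} = \frac{1}{\left(31 - \left(-3\right) \left(-7\right)\right) + 123 \left(-273\right)} = \frac{1}{\left(31 - 21\right) - 33579} = \frac{1}{10 - 33579} = \frac{1}{-33569} = - \frac{1}{33569}$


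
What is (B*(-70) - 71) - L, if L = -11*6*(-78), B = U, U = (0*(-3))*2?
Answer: -5219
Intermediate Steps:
U = 0 (U = 0*2 = 0)
B = 0
L = 5148 (L = -66*(-78) = 5148)
(B*(-70) - 71) - L = (0*(-70) - 71) - 1*5148 = (0 - 71) - 5148 = -71 - 5148 = -5219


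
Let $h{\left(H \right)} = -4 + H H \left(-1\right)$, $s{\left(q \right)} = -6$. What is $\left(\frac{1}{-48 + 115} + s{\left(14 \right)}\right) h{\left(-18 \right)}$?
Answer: $\frac{131528}{67} \approx 1963.1$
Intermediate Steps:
$h{\left(H \right)} = -4 - H^{2}$ ($h{\left(H \right)} = -4 + H^{2} \left(-1\right) = -4 - H^{2}$)
$\left(\frac{1}{-48 + 115} + s{\left(14 \right)}\right) h{\left(-18 \right)} = \left(\frac{1}{-48 + 115} - 6\right) \left(-4 - \left(-18\right)^{2}\right) = \left(\frac{1}{67} - 6\right) \left(-4 - 324\right) = \left(- \frac{401}{67}\right) \left(-328\right) = \frac{131528}{67}$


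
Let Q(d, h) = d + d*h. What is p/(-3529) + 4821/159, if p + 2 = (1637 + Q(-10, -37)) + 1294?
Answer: 5496786/187037 ≈ 29.389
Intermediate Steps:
p = 3289 (p = -2 + ((1637 - 10*(1 - 37)) + 1294) = -2 + ((1637 - 10*(-36)) + 1294) = -2 + ((1637 + 360) + 1294) = -2 + (1997 + 1294) = -2 + 3291 = 3289)
p/(-3529) + 4821/159 = 3289/(-3529) + 4821/159 = 3289*(-1/3529) + 4821*(1/159) = -3289/3529 + 1607/53 = 5496786/187037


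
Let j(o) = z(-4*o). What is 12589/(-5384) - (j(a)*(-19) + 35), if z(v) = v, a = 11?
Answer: -4702053/5384 ≈ -873.34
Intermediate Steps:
j(o) = -4*o
12589/(-5384) - (j(a)*(-19) + 35) = 12589/(-5384) - (-4*11*(-19) + 35) = 12589*(-1/5384) - (-44*(-19) + 35) = -12589/5384 - (836 + 35) = -12589/5384 - 1*871 = -12589/5384 - 871 = -4702053/5384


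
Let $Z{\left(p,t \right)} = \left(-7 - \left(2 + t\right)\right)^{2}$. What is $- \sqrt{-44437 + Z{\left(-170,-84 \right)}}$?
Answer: $- 2 i \sqrt{9703} \approx - 197.01 i$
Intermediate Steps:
$Z{\left(p,t \right)} = \left(-9 - t\right)^{2}$
$- \sqrt{-44437 + Z{\left(-170,-84 \right)}} = - \sqrt{-44437 + \left(9 - 84\right)^{2}} = - \sqrt{-44437 + \left(-75\right)^{2}} = - \sqrt{-44437 + 5625} = - \sqrt{-38812} = - 2 i \sqrt{9703}$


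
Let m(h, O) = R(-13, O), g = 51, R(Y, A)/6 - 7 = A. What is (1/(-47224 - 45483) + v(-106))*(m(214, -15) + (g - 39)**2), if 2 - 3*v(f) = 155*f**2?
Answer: -5166607092768/92707 ≈ -5.5730e+7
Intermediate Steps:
v(f) = 2/3 - 155*f**2/3
R(Y, A) = 42 + 6*A
m(h, O) = 42 + 6*O
(1/(-47224 - 45483) + v(-106))*(m(214, -15) + (g - 39)**2) = (1/(-47224 - 45483) + (2/3 - 155/3*(-106)**2))*((42 + 6*(-15)) + (51 - 39)**2) = (1/(-92707) + (2/3 - 155/3*11236))*((42 - 90) + 12**2) = (-1/92707 + (2/3 - 1741580/3))*(-48 + 144) = (-1/92707 - 580526)*96 = -53818823883/92707*96 = -5166607092768/92707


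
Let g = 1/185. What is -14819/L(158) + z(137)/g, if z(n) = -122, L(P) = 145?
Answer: -113361/5 ≈ -22672.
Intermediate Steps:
g = 1/185 ≈ 0.0054054
-14819/L(158) + z(137)/g = -14819/145 - 122/1/185 = -14819*1/145 - 122*185 = -511/5 - 22570 = -113361/5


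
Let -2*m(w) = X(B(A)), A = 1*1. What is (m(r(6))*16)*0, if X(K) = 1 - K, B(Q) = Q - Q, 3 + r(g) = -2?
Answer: 0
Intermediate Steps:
r(g) = -5 (r(g) = -3 - 2 = -5)
A = 1
B(Q) = 0
m(w) = -½ (m(w) = -(1 - 1*0)/2 = -(1 + 0)/2 = -½*1 = -½)
(m(r(6))*16)*0 = -½*16*0 = -8*0 = 0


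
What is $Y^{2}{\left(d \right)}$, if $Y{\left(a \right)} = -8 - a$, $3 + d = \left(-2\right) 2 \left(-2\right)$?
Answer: $169$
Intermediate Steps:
$d = 5$ ($d = -3 + \left(-2\right) 2 \left(-2\right) = -3 - -8 = -3 + 8 = 5$)
$Y^{2}{\left(d \right)} = \left(-8 - 5\right)^{2} = \left(-13\right)^{2} = 169$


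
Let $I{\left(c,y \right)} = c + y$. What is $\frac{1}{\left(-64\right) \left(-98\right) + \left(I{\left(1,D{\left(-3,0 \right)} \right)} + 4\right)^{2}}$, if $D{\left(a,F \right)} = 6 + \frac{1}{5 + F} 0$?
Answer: $\frac{1}{6393} \approx 0.00015642$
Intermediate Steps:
$D{\left(a,F \right)} = 6$ ($D{\left(a,F \right)} = 6 + 0 = 6$)
$\frac{1}{\left(-64\right) \left(-98\right) + \left(I{\left(1,D{\left(-3,0 \right)} \right)} + 4\right)^{2}} = \frac{1}{\left(-64\right) \left(-98\right) + \left(\left(1 + 6\right) + 4\right)^{2}} = \frac{1}{6272 + \left(7 + 4\right)^{2}} = \frac{1}{6272 + 11^{2}} = \frac{1}{6272 + 121} = \frac{1}{6393}$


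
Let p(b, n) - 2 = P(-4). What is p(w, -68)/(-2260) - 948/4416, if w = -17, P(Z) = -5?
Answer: -44359/207920 ≈ -0.21335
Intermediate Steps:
p(b, n) = -3 (p(b, n) = 2 - 5 = -3)
p(w, -68)/(-2260) - 948/4416 = -3/(-2260) - 948/4416 = -3*(-1/2260) - 948*1/4416 = 3/2260 - 79/368 = -44359/207920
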